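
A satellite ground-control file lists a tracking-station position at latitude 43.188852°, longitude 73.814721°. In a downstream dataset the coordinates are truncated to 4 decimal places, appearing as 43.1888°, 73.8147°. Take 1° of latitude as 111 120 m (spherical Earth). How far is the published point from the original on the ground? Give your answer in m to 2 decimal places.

6.02 m

The latitude changed by +0.000052° and the longitude by +0.000021°.
North–south shift: 0.000052 × 111120 = 5.77824 m.
E–W at 43.1888°: 0.000021° × 111120 × cos 43.1888° = 0.000021 × 111120 × 0.7291 ≈ 1.70138 m.
Distance: √(5.77824² + 1.70138²) ≈ 6.02352 m.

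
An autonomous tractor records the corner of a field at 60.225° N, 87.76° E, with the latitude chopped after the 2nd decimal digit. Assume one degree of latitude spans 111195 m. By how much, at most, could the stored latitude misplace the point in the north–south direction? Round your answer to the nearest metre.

1112 metres

Truncating at 2 decimal places can drop up to a full unit in the last place, so the latitude may be off by as much as 0.01°.
So the N–S error is at most 0.01 × 111195 = 1111.95 m.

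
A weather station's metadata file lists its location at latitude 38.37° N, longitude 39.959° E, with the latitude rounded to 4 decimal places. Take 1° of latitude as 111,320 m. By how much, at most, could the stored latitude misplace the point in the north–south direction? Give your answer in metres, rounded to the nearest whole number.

6 metres

Rounding to 4 decimal places leaves the latitude within ±5e-05° of the true value.
North–south distance: 5e-05° × 111320 m/° = 5.566 m.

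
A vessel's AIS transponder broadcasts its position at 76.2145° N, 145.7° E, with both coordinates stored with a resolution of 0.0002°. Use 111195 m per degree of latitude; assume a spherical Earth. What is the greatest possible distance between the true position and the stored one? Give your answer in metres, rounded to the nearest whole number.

With a 0.0002° grid the true value lies within half a step, ±0.0002°/2 = ±0.0001°, of the stored one.
Latitude error → 0.0001 × 111195 = 11.1195 m along the meridian.
Longitude error → 0.0001 × 111195 × cos 76.2145° = 0.0001 × 111195 × 0.2383 ≈ 2.64964 m.
Worst case both components are at the extreme and orthogonal: √(11.1195² + 2.64964²) ≈ 11.4308 m.

11 metres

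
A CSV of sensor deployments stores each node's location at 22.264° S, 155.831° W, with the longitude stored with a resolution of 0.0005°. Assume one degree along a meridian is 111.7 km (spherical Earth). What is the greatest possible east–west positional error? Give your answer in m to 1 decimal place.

With a 0.0005° grid the true value lies within half a step, ±0.0005°/2 = ±0.00025°, of the stored one.
At latitude 22.264° a degree of longitude spans 111700 m × cos 22.264° = 111700 × 0.9254 ≈ 103373 m.
Maximum E–W displacement: 0.00025 × 103373 = 25.8431 m.

25.8 m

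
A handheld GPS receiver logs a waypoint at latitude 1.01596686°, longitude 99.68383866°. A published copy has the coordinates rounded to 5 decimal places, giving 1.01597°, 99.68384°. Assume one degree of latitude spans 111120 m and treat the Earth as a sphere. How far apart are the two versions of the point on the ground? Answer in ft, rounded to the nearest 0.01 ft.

1.24 ft

Δlat = 1.01596686 − 1.01597 = -0.00000314°; Δlon = 99.68383866 − 99.68384 = -0.00000134°.
N–S: -0.00000314° × 111120 m/° = -0.348917 m.
E–W at 1.01597°: -0.00000134° × 111120 × cos 1.01597° = -0.00000134 × 111120 × 0.9998 ≈ -0.148877 m.
Hypotenuse of the two orthogonal shifts: √(0.348917² + 0.148877²) = 0.379351 m.
Converting: 0.379351 m × 3.2808 ft/m ≈ 1.2446 ft.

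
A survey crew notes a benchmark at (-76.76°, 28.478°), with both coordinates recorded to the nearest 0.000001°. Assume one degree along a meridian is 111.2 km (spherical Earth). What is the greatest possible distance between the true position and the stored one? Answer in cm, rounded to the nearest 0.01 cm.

Rounding to 6 decimal places leaves each coordinate within ±5e-07° of the true value.
North–south component: 5e-07° × 111200 = 0.0556 m.
Longitude error → 5e-07 × 111200 × cos 76.76° = 5e-07 × 111200 × 0.2290 ≈ 0.0127341 m.
Combining orthogonally: (0.0556² + 0.0127341²)^½ ≈ 0.0570396 m.
That is 0.0570396 m = 5.704 cm.

5.70 cm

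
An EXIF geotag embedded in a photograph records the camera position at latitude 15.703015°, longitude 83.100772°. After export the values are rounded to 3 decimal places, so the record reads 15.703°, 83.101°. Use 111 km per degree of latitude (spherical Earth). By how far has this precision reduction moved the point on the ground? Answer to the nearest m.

The latitude changed by +0.000015° and the longitude by -0.000228°.
N–S: 0.000015° × 111000 m/° = 1.665 m.
East–west at this latitude: -0.000228° × 111000 × cos 15.703° ≈ -0.000228 × 106857 = -24.3634 m.
Hypotenuse of the two orthogonal shifts: √(1.665² + 24.3634²) = 24.4203 m.

24 m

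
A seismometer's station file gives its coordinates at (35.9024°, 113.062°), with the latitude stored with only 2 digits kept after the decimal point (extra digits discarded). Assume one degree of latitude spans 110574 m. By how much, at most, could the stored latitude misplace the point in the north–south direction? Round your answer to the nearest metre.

1106 metres

Truncating at 2 decimal places can drop up to a full unit in the last place, so the latitude may be off by as much as 0.01°.
So the N–S error is at most 0.01 × 110574 = 1105.74 m.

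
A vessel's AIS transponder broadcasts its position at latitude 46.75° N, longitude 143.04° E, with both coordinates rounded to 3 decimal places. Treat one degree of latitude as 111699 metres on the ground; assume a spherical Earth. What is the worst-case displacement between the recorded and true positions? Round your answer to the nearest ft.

222 ft

Rounding to 3 decimal places leaves each coordinate within ±0.0005° of the true value.
North–south component: 0.0005° × 111699 = 55.8495 m.
East–west component at 46.75°: 0.0005° × 111699 × cos 46.75° ≈ 0.0005 × 76534.3 ≈ 38.2671 m.
Worst case both components are at the extreme and orthogonal: √(55.8495² + 38.2671²) ≈ 67.7018 m.
In feet: 67.7018 m ÷ 0.3048 ≈ 222.12 ft.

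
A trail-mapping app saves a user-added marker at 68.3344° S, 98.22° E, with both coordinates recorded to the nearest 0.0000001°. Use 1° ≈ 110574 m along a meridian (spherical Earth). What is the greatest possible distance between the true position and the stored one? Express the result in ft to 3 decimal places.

0.019 ft

Rounding to 7 decimal places leaves each coordinate within ±5e-08° of the true value.
Latitude error → 5e-08 × 110574 = 0.0055287 m along the meridian.
East–west component at 68.3344°: 5e-08° × 110574 × cos 68.3344° ≈ 5e-08 × 40822.7 ≈ 0.00204113 m.
Combining orthogonally: (0.0055287² + 0.00204113²)^½ ≈ 0.00589345 m.
Converting: 0.00589345 m × 3.2808 ft/m ≈ 0.019335 ft.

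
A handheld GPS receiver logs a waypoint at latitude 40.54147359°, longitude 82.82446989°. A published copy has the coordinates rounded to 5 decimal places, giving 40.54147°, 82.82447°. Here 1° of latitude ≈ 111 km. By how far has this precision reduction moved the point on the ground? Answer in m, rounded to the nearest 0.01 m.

0.40 m

Δlat = 40.54147359 − 40.54147 = +0.00000359°; Δlon = 82.82446989 − 82.82447 = -0.00000011°.
N–S: 0.00000359° × 111000 m/° = 0.39849 m.
E–W at 40.5415°: -0.00000011° × 111000 × cos 40.5415° = -0.00000011 × 111000 × 0.7599 ≈ -0.00927882 m.
Combined displacement = (0.39849² + 0.00927882²)^½ ≈ 0.398598 m.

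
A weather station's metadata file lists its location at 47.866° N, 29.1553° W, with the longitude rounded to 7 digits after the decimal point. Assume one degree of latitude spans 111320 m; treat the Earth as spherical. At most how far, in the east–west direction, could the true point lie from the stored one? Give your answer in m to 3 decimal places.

Rounding to 7 decimal places leaves the longitude within ±5e-08° of the true value.
Parallels shrink by cos φ, so at 47.866° a degree of longitude is 111320 × 0.6709 ≈ 74680.9 m.
East–west error: 5e-08° × 74680.9 m/° ≈ 0.00373404 m.

0.004 m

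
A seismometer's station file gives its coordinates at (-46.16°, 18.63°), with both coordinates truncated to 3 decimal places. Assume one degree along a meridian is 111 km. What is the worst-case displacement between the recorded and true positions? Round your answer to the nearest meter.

Truncating at 3 decimal places can drop up to a full unit in the last place, so each coordinate may be off by as much as 0.001°.
N–S: 0.001° × 111000 m/° = 111 m.
E–W at 46.16°: 0.001° × 111000 × cos 46.16° = 0.001 × 111000 × 0.6926 ≈ 76.8838 m.
Combining orthogonally: (111² + 76.8838²)^½ ≈ 135.026 m.

135 meters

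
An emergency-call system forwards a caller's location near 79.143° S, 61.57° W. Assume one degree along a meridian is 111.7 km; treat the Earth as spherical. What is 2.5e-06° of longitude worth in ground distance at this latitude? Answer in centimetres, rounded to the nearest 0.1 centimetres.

5.3 centimetres

2.5e-06° of longitude at 79.143° is 2.5e-06 × 111700 × cos 79.143° ≈ 2.5e-06 × 21039.6 = 0.0525991 m.
That is 0.0525991 m = 5.2599 cm.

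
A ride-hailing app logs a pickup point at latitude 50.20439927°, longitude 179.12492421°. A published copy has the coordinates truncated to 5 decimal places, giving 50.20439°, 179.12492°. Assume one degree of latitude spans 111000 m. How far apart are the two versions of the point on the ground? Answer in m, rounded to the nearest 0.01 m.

1.07 m

The latitude changed by +0.00000927° and the longitude by +0.00000421°.
N–S: 0.00000927° × 111000 m/° = 1.02897 m.
East–west at this latitude: 0.00000421° × 111000 × cos 50.2044° ≈ 0.00000421 × 71045.6 = 0.299102 m.
Hypotenuse of the two orthogonal shifts: √(1.02897² + 0.299102²) = 1.07156 m.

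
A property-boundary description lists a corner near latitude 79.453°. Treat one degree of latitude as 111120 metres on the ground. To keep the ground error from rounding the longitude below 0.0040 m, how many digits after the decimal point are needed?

At 79.453° one degree of longitude covers 111120 × cos 79.453° ≈ 111120 × 0.1830 ≈ 20339.6 m.
With N decimal places the half-ulp bound is 0.5·10⁻ᴺ°, or 0.5·10⁻ᴺ × 20339.6 m on the ground.
Setting 10169.8 × 10⁻ᴺ ≤ 0.0040 gives 10ᴺ ≥ 2.542e+06, i.e. N ≥ 6.41.
N = 6 would give 0.0102 m (too coarse); N = 7 gives 0.00102 m ≤ 0.0040 m.

7 decimal places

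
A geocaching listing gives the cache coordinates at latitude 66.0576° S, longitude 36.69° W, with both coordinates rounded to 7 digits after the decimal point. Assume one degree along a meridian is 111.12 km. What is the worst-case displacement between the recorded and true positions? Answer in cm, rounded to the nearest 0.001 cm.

Rounding to 7 decimal places leaves each coordinate within ±5e-08° of the true value.
Latitude error → 5e-08 × 111120 = 0.005556 m along the meridian.
E–W at 66.0576°: 5e-08° × 111120 × cos 66.0576° = 5e-08 × 111120 × 0.4058 ≈ 0.00225473 m.
The two errors are perpendicular, so the maximum displacement is √(0.005556² + 0.00225473²) ≈ 0.00599608 m.
That is 0.00599608 m = 0.59961 cm.

0.600 cm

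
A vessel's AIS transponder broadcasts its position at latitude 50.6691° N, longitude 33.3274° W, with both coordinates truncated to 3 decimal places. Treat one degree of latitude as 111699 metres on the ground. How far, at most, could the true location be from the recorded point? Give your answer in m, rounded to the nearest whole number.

Truncating at 3 decimal places can drop up to a full unit in the last place, so each coordinate may be off by as much as 0.001°.
Latitude error → 0.001 × 111699 = 111.699 m along the meridian.
East–west component at 50.6691°: 0.001° × 111699 × cos 50.6691° ≈ 0.001 × 70794.6 ≈ 70.7946 m.
Worst case both components are at the extreme and orthogonal: √(111.699² + 70.7946²) ≈ 132.244 m.

132 m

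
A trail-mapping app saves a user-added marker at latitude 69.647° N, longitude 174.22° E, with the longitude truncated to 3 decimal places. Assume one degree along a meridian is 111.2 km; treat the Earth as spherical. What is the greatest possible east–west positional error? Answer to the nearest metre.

39 metres

Truncating at 3 decimal places can drop up to a full unit in the last place, so the longitude may be off by as much as 0.001°.
One degree of longitude at 69.647° is 111200 × cos 69.647° ≈ 111200 × 0.3478 = 38675.7 m.
East–west error: 0.001° × 38675.7 m/° ≈ 38.6757 m.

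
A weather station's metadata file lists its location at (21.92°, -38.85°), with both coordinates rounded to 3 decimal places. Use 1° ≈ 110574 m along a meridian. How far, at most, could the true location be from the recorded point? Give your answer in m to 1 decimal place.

75.4 m

Rounding to 3 decimal places leaves each coordinate within ±0.0005° of the true value.
Latitude error → 0.0005 × 110574 = 55.287 m along the meridian.
East–west component at 21.92°: 0.0005° × 110574 × cos 21.92° ≈ 0.0005 × 102580 ≈ 51.2901 m.
Worst case both components are at the extreme and orthogonal: √(55.287² + 51.2901²) ≈ 75.4144 m.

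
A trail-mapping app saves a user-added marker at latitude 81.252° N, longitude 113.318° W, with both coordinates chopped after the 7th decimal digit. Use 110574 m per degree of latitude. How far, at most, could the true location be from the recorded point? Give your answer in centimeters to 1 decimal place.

Truncating at 7 decimal places can drop up to a full unit in the last place, so each coordinate may be off by as much as 1e-07°.
N–S: 1e-07° × 110574 m/° = 0.0110574 m.
E–W at 81.252°: 1e-07° × 110574 × cos 81.252° = 1e-07 × 110574 × 0.1521 ≈ 0.00168171 m.
Combining orthogonally: (0.0110574² + 0.00168171²)^½ ≈ 0.0111846 m.
That is 0.0111846 m = 1.1185 cm.

1.1 centimeters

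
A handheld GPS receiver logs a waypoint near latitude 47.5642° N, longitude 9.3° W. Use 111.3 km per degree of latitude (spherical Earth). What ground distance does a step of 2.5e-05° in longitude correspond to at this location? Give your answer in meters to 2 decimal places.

1.88 meters

One degree of longitude here spans 111300 × cos 47.5642° = 111300 × 0.6748 ≈ 75101.2 m; 2.5e-05° of that is 1.87753 m.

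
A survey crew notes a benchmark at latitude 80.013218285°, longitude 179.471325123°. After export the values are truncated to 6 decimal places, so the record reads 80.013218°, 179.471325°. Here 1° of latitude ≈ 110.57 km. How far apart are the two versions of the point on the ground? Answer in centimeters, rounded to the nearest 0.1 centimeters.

3.2 centimeters

The latitude changed by +0.000000285° and the longitude by +0.000000123°.
North–south shift: 0.000000285 × 110570 = 0.0315124 m.
E–W at 80.0132°: 0.000000123° × 110570 × cos 80.0132° = 0.000000123 × 110570 × 0.1734 ≈ 0.00235854 m.
Distance: √(0.0315124² + 0.00235854²) ≈ 0.0316006 m.
That is 0.0316006 m = 3.1601 cm.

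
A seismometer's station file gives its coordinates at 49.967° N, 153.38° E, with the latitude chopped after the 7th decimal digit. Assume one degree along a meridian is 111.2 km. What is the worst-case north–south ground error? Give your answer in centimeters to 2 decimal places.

Truncating at 7 decimal places can drop up to a full unit in the last place, so the latitude may be off by as much as 1e-07°.
So the N–S error is at most 1e-07 × 111200 = 0.01112 m.
That is 0.01112 m = 1.112 cm.

1.11 centimeters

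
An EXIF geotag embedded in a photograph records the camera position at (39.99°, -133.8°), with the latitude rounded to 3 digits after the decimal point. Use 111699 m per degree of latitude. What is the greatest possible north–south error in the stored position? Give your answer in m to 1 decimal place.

Rounding to 3 decimal places leaves the latitude within ±0.0005° of the true value.
Along the meridian that is 0.0005° × 111699 m/° = 55.8495 m.

55.8 m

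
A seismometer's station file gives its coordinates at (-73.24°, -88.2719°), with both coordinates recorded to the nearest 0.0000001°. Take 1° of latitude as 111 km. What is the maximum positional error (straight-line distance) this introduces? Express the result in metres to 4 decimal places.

Rounding to 7 decimal places leaves each coordinate within ±5e-08° of the true value.
North–south component: 5e-08° × 111000 = 0.00555 m.
E–W at 73.24°: 5e-08° × 111000 × cos 73.24° = 5e-08 × 111000 × 0.2884 ≈ 0.00160042 m.
Worst case both components are at the extreme and orthogonal: √(0.00555² + 0.00160042²) ≈ 0.00577614 m.

0.0058 metres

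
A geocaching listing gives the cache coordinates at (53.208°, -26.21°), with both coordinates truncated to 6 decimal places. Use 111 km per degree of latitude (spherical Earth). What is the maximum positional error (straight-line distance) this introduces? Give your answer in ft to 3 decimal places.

Truncating at 6 decimal places can drop up to a full unit in the last place, so each coordinate may be off by as much as 1e-06°.
Latitude error → 1e-06 × 111000 = 0.111 m along the meridian.
Longitude error → 1e-06 × 111000 × cos 53.208° = 1e-06 × 111000 × 0.5989 ≈ 0.0664792 m.
Worst case both components are at the extreme and orthogonal: √(0.111² + 0.0664792²) ≈ 0.129385 m.
Converting: 0.129385 m × 3.2808 ft/m ≈ 0.42449 ft.

0.424 ft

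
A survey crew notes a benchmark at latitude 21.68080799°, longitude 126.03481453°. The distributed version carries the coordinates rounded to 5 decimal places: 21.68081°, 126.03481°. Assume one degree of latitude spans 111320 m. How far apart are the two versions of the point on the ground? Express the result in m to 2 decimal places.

The latitude changed by -0.00000201° and the longitude by +0.00000453°.
North–south shift: -0.00000201 × 111320 = -0.223753 m.
E–W at 21.6808°: 0.00000453° × 111320 × cos 21.6808° = 0.00000453 × 111320 × 0.9293 ≈ 0.468605 m.
Hypotenuse of the two orthogonal shifts: √(0.223753² + 0.468605²) = 0.519284 m.

0.52 m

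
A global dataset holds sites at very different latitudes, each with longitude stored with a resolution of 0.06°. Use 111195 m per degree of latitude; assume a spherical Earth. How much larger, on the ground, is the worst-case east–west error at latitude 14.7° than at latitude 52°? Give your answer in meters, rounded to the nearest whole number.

With a 0.06° grid the true value lies within half a step, ±0.06°/2 = ±0.03°, of the stored one.
At 14.7°: 0.03° × 111195 × cos 14.7° = 0.03 × 111195 × 0.9673 ≈ 3226.7 m.
At 52°: 0.03° × 111195 × cos 52° = 0.03 × 111195 × 0.6157 ≈ 2053.8 m.
Difference: 3226.7 − 2053.8 = 1172.9 m.

1173 meters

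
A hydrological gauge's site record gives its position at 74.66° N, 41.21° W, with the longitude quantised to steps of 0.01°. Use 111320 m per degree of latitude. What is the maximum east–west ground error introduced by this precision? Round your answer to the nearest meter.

With a 0.01° grid the true value lies within half a step, ±0.01°/2 = ±0.005°, of the stored one.
At latitude 74.66° a degree of longitude spans 111320 m × cos 74.66° = 111320 × 0.2645 ≈ 29449.3 m.
East–west error: 0.005° × 29449.3 m/° ≈ 147.247 m.

147 meters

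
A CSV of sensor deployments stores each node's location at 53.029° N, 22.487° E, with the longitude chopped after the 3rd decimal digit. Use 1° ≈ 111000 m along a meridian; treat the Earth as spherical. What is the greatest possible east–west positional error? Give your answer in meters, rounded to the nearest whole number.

67 meters

Truncating at 3 decimal places can drop up to a full unit in the last place, so the longitude may be off by as much as 0.001°.
At latitude 53.029° a degree of longitude spans 111000 m × cos 53.029° = 111000 × 0.6014 ≈ 66756.6 m.
Maximum E–W displacement: 0.001 × 66756.6 = 66.7566 m.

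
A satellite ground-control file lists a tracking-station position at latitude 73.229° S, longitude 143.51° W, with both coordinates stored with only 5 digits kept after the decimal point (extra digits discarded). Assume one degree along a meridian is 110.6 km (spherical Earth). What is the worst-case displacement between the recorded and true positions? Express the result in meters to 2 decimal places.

1.15 meters

Truncating at 5 decimal places can drop up to a full unit in the last place, so each coordinate may be off by as much as 1e-05°.
North–south component: 1e-05° × 110600 = 1.106 m.
E–W at 73.229°: 1e-05° × 110600 × cos 73.229° = 1e-05 × 110600 × 0.2885 ≈ 0.319133 m.
Combining orthogonally: (1.106² + 0.319133²)^½ ≈ 1.15112 m.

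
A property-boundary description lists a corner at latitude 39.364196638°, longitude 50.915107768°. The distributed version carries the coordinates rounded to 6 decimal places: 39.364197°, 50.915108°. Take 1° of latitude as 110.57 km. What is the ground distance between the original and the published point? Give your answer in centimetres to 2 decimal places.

4.47 centimetres

Δlat = 39.364196638 − 39.364197 = -0.000000362°; Δlon = 50.915107768 − 50.915108 = -0.000000232°.
North–south shift: -0.000000362 × 110570 = -0.0400263 m.
E–W at 39.3642°: -0.000000232° × 110570 × cos 39.3642° = -0.000000232 × 110570 × 0.7731 ≈ -0.0198325 m.
Distance: √(0.0400263² + 0.0198325²) ≈ 0.0446703 m.
That is 0.0446703 m = 4.467 cm.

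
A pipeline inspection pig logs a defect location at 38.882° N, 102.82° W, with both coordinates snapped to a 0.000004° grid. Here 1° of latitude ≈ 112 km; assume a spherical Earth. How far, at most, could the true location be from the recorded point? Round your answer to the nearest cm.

With a 0.000004° grid the true value lies within half a step, ±0.000004°/2 = ±2e-06°, of the stored one.
N–S: 2e-06° × 112000 m/° = 0.224 m.
Longitude error → 2e-06 × 112000 × cos 38.882° = 2e-06 × 112000 × 0.7784 ≈ 0.174371 m.
Worst case both components are at the extreme and orthogonal: √(0.224² + 0.174371²) ≈ 0.283868 m.
That is 0.283868 m = 28.387 cm.

28 cm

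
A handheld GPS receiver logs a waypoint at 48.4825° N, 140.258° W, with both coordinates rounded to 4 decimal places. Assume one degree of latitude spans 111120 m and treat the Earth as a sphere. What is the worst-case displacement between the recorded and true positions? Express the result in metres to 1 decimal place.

6.7 metres

Rounding to 4 decimal places leaves each coordinate within ±5e-05° of the true value.
North–south component: 5e-05° × 111120 = 5.556 m.
Longitude error → 5e-05 × 111120 × cos 48.4825° = 5e-05 × 111120 × 0.6628 ≈ 3.68279 m.
Combining orthogonally: (5.556² + 3.68279²)^½ ≈ 6.66574 m.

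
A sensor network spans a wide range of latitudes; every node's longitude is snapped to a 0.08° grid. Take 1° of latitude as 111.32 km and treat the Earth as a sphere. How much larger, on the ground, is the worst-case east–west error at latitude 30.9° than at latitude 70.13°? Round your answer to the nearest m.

2307 m

With a 0.08° grid the true value lies within half a step, ±0.08°/2 = ±0.04°, of the stored one.
At 30.9°: 0.04° × 111320 × cos 30.9° = 0.04 × 111320 × 0.8581 ≈ 3820.8 m.
Error at 70.13° = 0.04° × 111320 × cos 70.13° ≈ 4452.8 × 0.3399 = 1513.4 m.
Difference: 3820.8 − 1513.4 = 2307.3 m.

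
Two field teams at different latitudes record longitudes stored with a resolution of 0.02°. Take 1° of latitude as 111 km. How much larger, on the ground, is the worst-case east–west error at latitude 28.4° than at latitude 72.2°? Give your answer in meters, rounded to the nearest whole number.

With a 0.02° grid the true value lies within half a step, ±0.02°/2 = ±0.01°, of the stored one.
Error at 28.4° = 0.01° × 111000 × cos 28.4° ≈ 1110 × 0.8796 = 976.41 m.
At 72.2°: 0.01° × 111000 × cos 72.2° = 0.01 × 111000 × 0.3057 ≈ 339.32 m.
Difference: 976.41 − 339.32 = 637.09 m.

637 meters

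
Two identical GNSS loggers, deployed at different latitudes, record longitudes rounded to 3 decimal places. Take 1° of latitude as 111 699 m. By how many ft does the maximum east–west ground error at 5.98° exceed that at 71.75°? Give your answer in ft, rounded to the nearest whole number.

Rounding to 3 decimal places leaves the longitude within ±0.0005° of the true value.
Error at 5.98° = 0.0005° × 111699 × cos 5.98° ≈ 55.849 × 0.9946 = 55.546 m.
Error at 71.75° = 0.0005° × 111699 × cos 71.75° ≈ 55.849 × 0.3132 = 17.49 m.
Difference: 55.546 − 17.49 = 38.056 m.
Converting: 38.0555 m × 3.2808 ft/m ≈ 124.85 ft.

125 ft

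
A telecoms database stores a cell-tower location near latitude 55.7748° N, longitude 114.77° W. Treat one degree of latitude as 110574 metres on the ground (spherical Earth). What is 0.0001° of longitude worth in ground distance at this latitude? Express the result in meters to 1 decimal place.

One degree of longitude here spans 110574 × cos 55.7748° = 110574 × 0.5624 ≈ 62192 m; 0.0001° of that is 6.2192 m.

6.2 meters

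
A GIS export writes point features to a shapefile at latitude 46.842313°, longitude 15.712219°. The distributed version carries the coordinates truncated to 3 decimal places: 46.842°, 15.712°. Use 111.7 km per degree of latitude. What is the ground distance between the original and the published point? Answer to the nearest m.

39 m

Δlat = 46.842313 − 46.842 = +0.000313°; Δlon = 15.712219 − 15.712 = +0.000219°.
North–south shift: 0.000313 × 111700 = 34.9621 m.
East–west at this latitude: 0.000219° × 111700 × cos 46.842° ≈ 0.000219 × 76404.2 = 16.7325 m.
Combined displacement = (34.9621² + 16.7325²)^½ ≈ 38.7598 m.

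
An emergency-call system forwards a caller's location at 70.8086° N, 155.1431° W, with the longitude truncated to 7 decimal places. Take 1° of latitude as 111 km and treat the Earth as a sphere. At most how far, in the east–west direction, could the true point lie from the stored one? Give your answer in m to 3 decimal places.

0.004 m

Truncating at 7 decimal places can drop up to a full unit in the last place, so the longitude may be off by as much as 1e-07°.
One degree of longitude at 70.8086° is 111000 × cos 70.8086° ≈ 111000 × 0.3287 = 36488.5 m.
East–west error: 1e-07° × 36488.5 m/° ≈ 0.00364885 m.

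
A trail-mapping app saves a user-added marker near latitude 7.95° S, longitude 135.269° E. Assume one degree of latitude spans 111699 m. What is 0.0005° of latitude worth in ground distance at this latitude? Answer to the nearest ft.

183 ft

0.0005° × 111699 m/° = 55.8495 m.
In feet: 55.8495 m ÷ 0.3048 ≈ 183.23 ft.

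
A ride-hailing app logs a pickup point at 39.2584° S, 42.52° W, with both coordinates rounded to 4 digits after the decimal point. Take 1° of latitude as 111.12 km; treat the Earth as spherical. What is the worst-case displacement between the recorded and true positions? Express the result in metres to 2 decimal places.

Rounding to 4 decimal places leaves each coordinate within ±5e-05° of the true value.
N–S: 5e-05° × 111120 m/° = 5.556 m.
E–W at 39.2584°: 5e-05° × 111120 × cos 39.2584° = 5e-05 × 111120 × 0.7743 ≈ 4.30201 m.
Worst case both components are at the extreme and orthogonal: √(5.556² + 4.30201²) ≈ 7.02684 m.

7.03 metres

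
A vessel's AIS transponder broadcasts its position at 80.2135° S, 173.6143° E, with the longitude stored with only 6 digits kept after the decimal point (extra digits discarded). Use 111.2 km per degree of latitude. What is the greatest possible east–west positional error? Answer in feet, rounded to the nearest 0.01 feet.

Truncating at 6 decimal places can drop up to a full unit in the last place, so the longitude may be off by as much as 1e-06°.
At latitude 80.2135° a degree of longitude spans 111200 m × cos 80.2135° = 111200 × 0.1700 ≈ 18901.5 m.
Maximum E–W displacement: 1e-06 × 18901.5 = 0.0189015 m.
Converting: 0.0189015 m × 3.2808 ft/m ≈ 0.062013 ft.

0.06 feet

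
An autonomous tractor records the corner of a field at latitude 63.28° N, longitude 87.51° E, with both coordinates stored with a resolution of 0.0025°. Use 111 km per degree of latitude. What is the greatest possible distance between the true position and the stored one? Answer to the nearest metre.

152 metres

With a 0.0025° grid the true value lies within half a step, ±0.0025°/2 = ±0.00125°, of the stored one.
Latitude error → 0.00125 × 111000 = 138.75 m along the meridian.
Longitude error → 0.00125 × 111000 × cos 63.28° = 0.00125 × 111000 × 0.4496 ≈ 62.3863 m.
Combining orthogonally: (138.75² + 62.3863²)^½ ≈ 152.13 m.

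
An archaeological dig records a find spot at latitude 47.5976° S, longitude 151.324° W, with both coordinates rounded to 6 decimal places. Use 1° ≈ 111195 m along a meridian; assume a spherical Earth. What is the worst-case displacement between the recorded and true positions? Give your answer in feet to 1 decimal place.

0.2 feet

Rounding to 6 decimal places leaves each coordinate within ±5e-07° of the true value.
Latitude error → 5e-07 × 111195 = 0.0555975 m along the meridian.
E–W at 47.5976°: 5e-07° × 111195 × cos 47.5976° = 5e-07 × 111195 × 0.6743 ≈ 0.0374912 m.
The two errors are perpendicular, so the maximum displacement is √(0.0555975² + 0.0374912²) ≈ 0.0670573 m.
Converting: 0.0670573 m × 3.2808 ft/m ≈ 0.22 ft.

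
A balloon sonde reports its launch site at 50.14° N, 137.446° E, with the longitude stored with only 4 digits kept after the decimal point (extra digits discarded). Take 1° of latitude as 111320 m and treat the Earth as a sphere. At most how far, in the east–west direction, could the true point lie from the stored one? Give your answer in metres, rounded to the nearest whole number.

Truncating at 4 decimal places can drop up to a full unit in the last place, so the longitude may be off by as much as 0.0001°.
At latitude 50.14° a degree of longitude spans 111320 m × cos 50.14° = 111320 × 0.6409 ≈ 71346.5 m.
Maximum E–W displacement: 0.0001 × 71346.5 = 7.13465 m.

7 metres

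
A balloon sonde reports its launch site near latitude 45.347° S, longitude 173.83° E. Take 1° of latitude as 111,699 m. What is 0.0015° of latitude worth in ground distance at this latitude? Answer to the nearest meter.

0.0015° × 111699 m/° = 167.548 m.

168 meters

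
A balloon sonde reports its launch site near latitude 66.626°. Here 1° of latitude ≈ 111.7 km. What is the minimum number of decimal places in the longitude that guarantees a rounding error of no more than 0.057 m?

At 66.626° one degree of longitude covers 111700 × cos 66.626° ≈ 111700 × 0.3967 ≈ 44314.9 m.
With N decimal places the half-ulp bound is 0.5·10⁻ᴺ°, or 0.5·10⁻ᴺ × 44314.9 m on the ground.
Setting 22157.4 × 10⁻ᴺ ≤ 0.057 gives 10ᴺ ≥ 3.887e+05, i.e. N ≥ 5.59.
So 6 decimal places suffice (0.0222 m); 5 would allow up to 0.222 m.

6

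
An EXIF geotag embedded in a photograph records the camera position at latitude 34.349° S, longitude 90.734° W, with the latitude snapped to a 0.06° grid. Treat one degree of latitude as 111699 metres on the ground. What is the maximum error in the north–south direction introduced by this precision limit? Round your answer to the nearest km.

3 km

With a 0.06° grid the true value lies within half a step, ±0.06°/2 = ±0.03°, of the stored one.
Along the meridian that is 0.03° × 111699 m/° = 3350.97 m.
That is 3350.97 m = 3.351 km.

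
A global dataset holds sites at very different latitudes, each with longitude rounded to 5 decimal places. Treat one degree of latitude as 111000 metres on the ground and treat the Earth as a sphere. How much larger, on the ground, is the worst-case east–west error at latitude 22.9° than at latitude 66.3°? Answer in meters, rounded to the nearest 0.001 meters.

0.288 meters

Rounding to 5 decimal places leaves the longitude within ±5e-06° of the true value.
At 22.9°: 5e-06° × 111000 × cos 22.9° = 5e-06 × 111000 × 0.9212 ≈ 0.51126 m.
At 66.3°: 5e-06° × 111000 × cos 66.3° = 5e-06 × 111000 × 0.4019 ≈ 0.22308 m.
Difference: 0.51126 − 0.22308 = 0.28818 m.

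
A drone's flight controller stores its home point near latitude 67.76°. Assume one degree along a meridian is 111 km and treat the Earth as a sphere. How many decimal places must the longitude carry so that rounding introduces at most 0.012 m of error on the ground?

At 67.76° one degree of longitude covers 111000 × cos 67.76° ≈ 111000 × 0.3785 ≈ 42012.1 m.
With N decimal places the half-ulp bound is 0.5·10⁻ᴺ°, or 0.5·10⁻ᴺ × 42012.1 m on the ground.
Setting 21006 × 10⁻ᴺ ≤ 0.012 gives 10ᴺ ≥ 1.751e+06, i.e. N ≥ 6.24.
At 6 places the error can reach 0.021 m, but 7 places keeps it to 0.0021 m.

7 decimal places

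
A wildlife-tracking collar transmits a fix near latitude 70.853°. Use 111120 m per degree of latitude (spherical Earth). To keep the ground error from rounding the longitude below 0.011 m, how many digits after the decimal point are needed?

7 decimal places

At 70.853° one degree of longitude covers 111120 × cos 70.853° ≈ 111120 × 0.3280 ≈ 36446.6 m.
With N decimal places the half-ulp bound is 0.5·10⁻ᴺ°, or 0.5·10⁻ᴺ × 36446.6 m on the ground.
Need 0.5 × 36446.6 × 10⁻ᴺ ≤ 0.011 → 10⁻ᴺ ≤ 6.036e-07, so N ≥ 6.22.
At 6 places the error can reach 0.0182 m, but 7 places keeps it to 0.00182 m.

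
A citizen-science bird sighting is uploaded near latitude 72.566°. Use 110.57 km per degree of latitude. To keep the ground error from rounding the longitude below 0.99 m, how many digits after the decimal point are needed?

At 72.566° one degree of longitude covers 110570 × cos 72.566° ≈ 110570 × 0.2996 ≈ 33127.5 m.
N decimal places → at most half a unit in the last place, 0.5 × 10⁻ᴺ° = 33127.5/2 × 10⁻ᴺ m.
Setting 16563.8 × 10⁻ᴺ ≤ 0.99 gives 10ᴺ ≥ 1.673e+04, i.e. N ≥ 4.22.
So 5 decimal places suffice (0.166 m); 4 would allow up to 1.66 m.

5 decimal places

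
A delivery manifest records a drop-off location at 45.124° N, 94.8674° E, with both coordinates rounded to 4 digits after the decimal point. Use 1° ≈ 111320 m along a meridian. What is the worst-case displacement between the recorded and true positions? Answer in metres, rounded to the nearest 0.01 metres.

Rounding to 4 decimal places leaves each coordinate within ±5e-05° of the true value.
Latitude error → 5e-05 × 111320 = 5.566 m along the meridian.
E–W at 45.124°: 5e-05° × 111320 × cos 45.124° = 5e-05 × 111320 × 0.7056 ≈ 3.92723 m.
The two errors are perpendicular, so the maximum displacement is √(5.566² + 3.92723²) ≈ 6.81201 m.

6.81 metres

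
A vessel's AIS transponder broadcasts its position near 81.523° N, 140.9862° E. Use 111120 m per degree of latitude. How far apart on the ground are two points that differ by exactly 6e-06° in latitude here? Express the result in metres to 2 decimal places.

6e-06° × 111120 m/° = 0.66672 m.

0.67 metres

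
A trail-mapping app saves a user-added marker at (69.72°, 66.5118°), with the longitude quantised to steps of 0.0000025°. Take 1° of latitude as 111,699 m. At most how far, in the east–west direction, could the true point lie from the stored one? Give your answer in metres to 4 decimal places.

With a 0.0000025° grid the true value lies within half a step, ±0.0000025°/2 = ±1.25e-06°, of the stored one.
One degree of longitude at 69.72° is 111699 × cos 69.72° ≈ 111699 × 0.3466 = 38715.8 m.
Maximum E–W displacement: 1.25e-06 × 38715.8 = 0.0483947 m.

0.0484 metres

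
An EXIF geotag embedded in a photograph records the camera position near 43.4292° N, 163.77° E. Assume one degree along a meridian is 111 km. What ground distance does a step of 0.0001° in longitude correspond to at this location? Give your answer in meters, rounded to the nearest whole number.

0.0001° of longitude at 43.4292° is 0.0001 × 111000 × cos 43.4292° ≈ 0.0001 × 80610.9 = 8.06109 m.

8 meters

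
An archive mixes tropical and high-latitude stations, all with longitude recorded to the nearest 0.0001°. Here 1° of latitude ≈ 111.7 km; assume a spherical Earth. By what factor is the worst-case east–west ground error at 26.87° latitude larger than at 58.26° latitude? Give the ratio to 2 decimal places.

Rounding to 4 decimal places leaves the longitude within ±5e-05° of the true value.
At 26.87°: 5e-05° × 111700 × cos 26.87° = 5e-05 × 111700 × 0.8920 ≈ 4.982 m.
Error at 58.26° = 5e-05° × 111700 × cos 58.26° ≈ 5.585 × 0.5261 = 2.9381 m.
Ratio: 4.982 / 2.9381 = cos 26.87° / cos 58.26° ≈ 1.6957.

1.70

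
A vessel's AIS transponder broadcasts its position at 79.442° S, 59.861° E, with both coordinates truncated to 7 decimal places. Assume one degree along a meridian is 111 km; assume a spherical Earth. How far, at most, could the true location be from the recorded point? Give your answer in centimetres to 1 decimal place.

1.1 centimetres

Truncating at 7 decimal places can drop up to a full unit in the last place, so each coordinate may be off by as much as 1e-07°.
North–south component: 1e-07° × 111000 = 0.0111 m.
E–W at 79.442°: 1e-07° × 111000 × cos 79.442° = 1e-07 × 111000 × 0.1832 ≈ 0.00203386 m.
Worst case both components are at the extreme and orthogonal: √(0.0111² + 0.00203386²) ≈ 0.0112848 m.
That is 0.0112848 m = 1.1285 cm.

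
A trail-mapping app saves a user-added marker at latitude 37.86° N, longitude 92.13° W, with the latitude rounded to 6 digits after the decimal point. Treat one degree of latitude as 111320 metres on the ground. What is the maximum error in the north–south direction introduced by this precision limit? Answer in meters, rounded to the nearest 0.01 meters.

Rounding to 6 decimal places leaves the latitude within ±5e-07° of the true value.
North–south distance: 5e-07° × 111320 m/° = 0.05566 m.

0.06 meters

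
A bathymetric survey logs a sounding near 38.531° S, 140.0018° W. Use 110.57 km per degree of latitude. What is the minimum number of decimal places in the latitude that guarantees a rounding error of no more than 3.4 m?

One degree of latitude covers 110570 m.
N decimal places → at most half a unit in the last place, 0.5 × 10⁻ᴺ° = 110570/2 × 10⁻ᴺ m.
Setting 55285 × 10⁻ᴺ ≤ 3.4 gives 10ᴺ ≥ 1.626e+04, i.e. N ≥ 4.21.
N = 4 would give 5.53 m (too coarse); N = 5 gives 0.553 m ≤ 3.4 m.

5 decimal places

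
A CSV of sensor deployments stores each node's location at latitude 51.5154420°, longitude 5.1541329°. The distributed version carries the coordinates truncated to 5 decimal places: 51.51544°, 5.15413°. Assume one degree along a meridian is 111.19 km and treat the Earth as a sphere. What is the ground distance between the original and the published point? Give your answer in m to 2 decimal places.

Δlat = 51.5154420 − 51.51544 = +0.0000020°; Δlon = 5.1541329 − 5.15413 = +0.0000029°.
North–south shift: 0.0000020 × 111190 = 0.22238 m.
E–W at 51.5154°: 0.0000029° × 111190 × cos 51.5154° = 0.0000029 × 111190 × 0.6223 ≈ 0.200662 m.
Hypotenuse of the two orthogonal shifts: √(0.22238² + 0.200662²) = 0.29953 m.

0.30 m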